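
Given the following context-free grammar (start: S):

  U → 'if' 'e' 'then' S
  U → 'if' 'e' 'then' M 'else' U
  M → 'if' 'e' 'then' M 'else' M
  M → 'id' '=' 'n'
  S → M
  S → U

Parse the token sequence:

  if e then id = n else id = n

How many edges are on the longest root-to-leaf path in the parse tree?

[S [M if e then [M id = n] else [M id = n]]]

3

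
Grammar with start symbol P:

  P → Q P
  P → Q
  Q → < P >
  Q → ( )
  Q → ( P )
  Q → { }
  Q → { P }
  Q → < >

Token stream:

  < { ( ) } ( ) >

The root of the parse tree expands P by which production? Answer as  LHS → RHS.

P → Q

[P [Q < [P [Q { [P [Q ( )]] }] [P [Q ( )]]] >]]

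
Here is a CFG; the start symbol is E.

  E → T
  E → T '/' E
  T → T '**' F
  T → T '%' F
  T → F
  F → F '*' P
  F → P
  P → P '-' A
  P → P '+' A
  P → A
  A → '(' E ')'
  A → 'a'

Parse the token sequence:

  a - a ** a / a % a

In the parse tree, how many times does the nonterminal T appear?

[E [T [T [F [P [P [A a]] - [A a]]]] ** [F [P [A a]]]] / [E [T [T [F [P [A a]]]] % [F [P [A a]]]]]]

4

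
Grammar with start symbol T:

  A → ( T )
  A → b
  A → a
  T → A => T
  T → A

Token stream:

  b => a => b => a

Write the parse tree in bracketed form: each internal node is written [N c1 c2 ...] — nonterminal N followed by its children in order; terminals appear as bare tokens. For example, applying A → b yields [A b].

T
A => T
b => T
b => A => T
b => a => T
b => a => A => T
b => a => b => T
b => a => b => A
b => a => b => a

[T [A b] => [T [A a] => [T [A b] => [T [A a]]]]]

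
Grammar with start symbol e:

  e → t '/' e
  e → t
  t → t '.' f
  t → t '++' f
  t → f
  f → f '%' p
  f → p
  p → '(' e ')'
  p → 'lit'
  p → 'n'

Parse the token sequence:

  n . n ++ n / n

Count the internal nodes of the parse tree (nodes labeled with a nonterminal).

14

[e [t [t [t [f [p n]]] . [f [p n]]] ++ [f [p n]]] / [e [t [f [p n]]]]]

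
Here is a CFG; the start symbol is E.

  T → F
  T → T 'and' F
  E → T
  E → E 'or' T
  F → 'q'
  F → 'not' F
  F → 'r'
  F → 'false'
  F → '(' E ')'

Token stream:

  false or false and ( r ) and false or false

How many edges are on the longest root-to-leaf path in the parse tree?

8

[E [E [E [T [F false]]] or [T [T [T [F false]] and [F ( [E [T [F r]]] )]] and [F false]]] or [T [F false]]]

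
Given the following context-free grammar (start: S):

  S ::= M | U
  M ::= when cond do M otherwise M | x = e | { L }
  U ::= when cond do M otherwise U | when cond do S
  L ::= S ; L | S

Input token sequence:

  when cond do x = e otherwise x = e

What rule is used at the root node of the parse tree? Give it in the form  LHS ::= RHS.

S ::= M

[S [M when cond do [M x = e] otherwise [M x = e]]]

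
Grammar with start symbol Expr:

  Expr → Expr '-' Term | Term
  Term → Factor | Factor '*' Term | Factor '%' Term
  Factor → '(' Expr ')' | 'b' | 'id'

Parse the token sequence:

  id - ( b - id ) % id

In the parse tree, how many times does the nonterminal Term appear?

[Expr [Expr [Term [Factor id]]] - [Term [Factor ( [Expr [Expr [Term [Factor b]]] - [Term [Factor id]]] )] % [Term [Factor id]]]]

5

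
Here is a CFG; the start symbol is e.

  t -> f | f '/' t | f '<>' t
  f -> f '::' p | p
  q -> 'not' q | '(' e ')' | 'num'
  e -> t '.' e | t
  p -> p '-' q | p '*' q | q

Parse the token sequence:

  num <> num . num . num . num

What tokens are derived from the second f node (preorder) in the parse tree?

num

[e [t [f [p [q num]]] <> [t [f [p [q num]]]]] . [e [t [f [p [q num]]]] . [e [t [f [p [q num]]]] . [e [t [f [p [q num]]]]]]]]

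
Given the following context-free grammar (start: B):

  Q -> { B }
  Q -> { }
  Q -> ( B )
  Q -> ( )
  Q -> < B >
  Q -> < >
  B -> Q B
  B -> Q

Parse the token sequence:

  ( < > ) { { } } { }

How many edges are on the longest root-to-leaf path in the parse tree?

[B [Q ( [B [Q < >]] )] [B [Q { [B [Q { }]] }] [B [Q { }]]]]

5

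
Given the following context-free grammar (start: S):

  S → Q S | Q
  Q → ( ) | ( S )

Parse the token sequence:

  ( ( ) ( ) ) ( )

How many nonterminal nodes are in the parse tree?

[S [Q ( [S [Q ( )] [S [Q ( )]]] )] [S [Q ( )]]]

8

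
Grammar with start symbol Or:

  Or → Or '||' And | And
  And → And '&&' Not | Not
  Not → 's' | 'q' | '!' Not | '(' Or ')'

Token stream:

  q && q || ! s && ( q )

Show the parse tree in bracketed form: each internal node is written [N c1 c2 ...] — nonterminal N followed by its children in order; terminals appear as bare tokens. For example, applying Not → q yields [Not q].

Or
Or || And
And || And
And && Not || And
Not && Not || And
q && Not || And
q && q || And
q && q || And && Not
q && q || Not && Not
q && q || ! Not && Not
q && q || ! s && Not
q && q || ! s && ( Or )
q && q || ! s && ( And )
q && q || ! s && ( Not )
q && q || ! s && ( q )

[Or [Or [And [And [Not q]] && [Not q]]] || [And [And [Not ! [Not s]]] && [Not ( [Or [And [Not q]]] )]]]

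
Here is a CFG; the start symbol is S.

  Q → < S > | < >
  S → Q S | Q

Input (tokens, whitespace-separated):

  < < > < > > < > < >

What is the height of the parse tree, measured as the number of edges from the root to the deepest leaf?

[S [Q < [S [Q < >] [S [Q < >]]] >] [S [Q < >] [S [Q < >]]]]

5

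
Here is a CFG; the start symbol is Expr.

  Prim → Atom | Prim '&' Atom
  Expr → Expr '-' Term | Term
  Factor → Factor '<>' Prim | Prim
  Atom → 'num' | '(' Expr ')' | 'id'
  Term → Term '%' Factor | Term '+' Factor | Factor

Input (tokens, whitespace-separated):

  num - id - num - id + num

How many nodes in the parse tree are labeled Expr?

[Expr [Expr [Expr [Expr [Term [Factor [Prim [Atom num]]]]] - [Term [Factor [Prim [Atom id]]]]] - [Term [Factor [Prim [Atom num]]]]] - [Term [Term [Factor [Prim [Atom id]]]] + [Factor [Prim [Atom num]]]]]

4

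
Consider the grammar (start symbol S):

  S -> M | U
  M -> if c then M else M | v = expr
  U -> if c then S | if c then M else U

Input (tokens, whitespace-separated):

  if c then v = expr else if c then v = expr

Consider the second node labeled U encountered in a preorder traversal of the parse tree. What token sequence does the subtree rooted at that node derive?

[S [U if c then [M v = expr] else [U if c then [S [M v = expr]]]]]

if c then v = expr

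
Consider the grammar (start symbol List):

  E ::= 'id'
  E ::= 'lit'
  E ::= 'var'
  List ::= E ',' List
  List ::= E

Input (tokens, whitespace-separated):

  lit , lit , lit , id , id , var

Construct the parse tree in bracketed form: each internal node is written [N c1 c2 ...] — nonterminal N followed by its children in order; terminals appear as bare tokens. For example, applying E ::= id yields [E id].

[List [E lit] , [List [E lit] , [List [E lit] , [List [E id] , [List [E id] , [List [E var]]]]]]]

List
E , List
lit , List
lit , E , List
lit , lit , List
lit , lit , E , List
lit , lit , lit , List
lit , lit , lit , E , List
lit , lit , lit , id , List
lit , lit , lit , id , E , List
lit , lit , lit , id , id , List
lit , lit , lit , id , id , E
lit , lit , lit , id , id , var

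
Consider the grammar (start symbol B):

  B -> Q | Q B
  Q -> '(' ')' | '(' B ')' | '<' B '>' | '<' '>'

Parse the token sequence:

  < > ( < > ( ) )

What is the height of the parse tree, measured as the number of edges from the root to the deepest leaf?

6

[B [Q < >] [B [Q ( [B [Q < >] [B [Q ( )]]] )]]]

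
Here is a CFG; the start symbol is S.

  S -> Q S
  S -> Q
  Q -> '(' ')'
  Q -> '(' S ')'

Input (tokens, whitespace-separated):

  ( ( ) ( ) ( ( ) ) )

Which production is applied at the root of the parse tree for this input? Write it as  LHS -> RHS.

S -> Q

[S [Q ( [S [Q ( )] [S [Q ( )] [S [Q ( [S [Q ( )]] )]]]] )]]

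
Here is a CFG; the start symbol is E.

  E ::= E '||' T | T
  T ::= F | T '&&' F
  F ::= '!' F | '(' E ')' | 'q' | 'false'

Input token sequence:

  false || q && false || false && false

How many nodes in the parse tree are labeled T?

[E [E [E [T [F false]]] || [T [T [F q]] && [F false]]] || [T [T [F false]] && [F false]]]

5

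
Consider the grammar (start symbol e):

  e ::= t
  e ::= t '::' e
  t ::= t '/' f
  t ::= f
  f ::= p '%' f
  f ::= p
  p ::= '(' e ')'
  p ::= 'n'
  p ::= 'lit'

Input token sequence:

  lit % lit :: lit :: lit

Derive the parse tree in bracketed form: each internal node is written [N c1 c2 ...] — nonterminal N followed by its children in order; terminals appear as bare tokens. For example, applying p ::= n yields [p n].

[e [t [f [p lit] % [f [p lit]]]] :: [e [t [f [p lit]]] :: [e [t [f [p lit]]]]]]

e
t :: e
f :: e
p % f :: e
lit % f :: e
lit % p :: e
lit % lit :: e
lit % lit :: t :: e
lit % lit :: f :: e
lit % lit :: p :: e
lit % lit :: lit :: e
lit % lit :: lit :: t
lit % lit :: lit :: f
lit % lit :: lit :: p
lit % lit :: lit :: lit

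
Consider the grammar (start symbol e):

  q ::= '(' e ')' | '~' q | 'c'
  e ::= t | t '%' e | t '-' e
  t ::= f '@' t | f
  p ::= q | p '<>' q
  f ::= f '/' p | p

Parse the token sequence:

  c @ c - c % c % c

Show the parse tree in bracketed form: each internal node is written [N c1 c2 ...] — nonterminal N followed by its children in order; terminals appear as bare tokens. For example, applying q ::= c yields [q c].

[e [t [f [p [q c]]] @ [t [f [p [q c]]]]] - [e [t [f [p [q c]]]] % [e [t [f [p [q c]]]] % [e [t [f [p [q c]]]]]]]]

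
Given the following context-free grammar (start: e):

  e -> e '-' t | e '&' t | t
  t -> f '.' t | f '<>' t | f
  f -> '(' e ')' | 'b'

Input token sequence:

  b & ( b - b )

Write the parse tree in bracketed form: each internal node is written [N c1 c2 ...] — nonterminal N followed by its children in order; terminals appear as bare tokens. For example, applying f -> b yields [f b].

e
e & t
t & t
f & t
b & t
b & f
b & ( e )
b & ( e - t )
b & ( t - t )
b & ( f - t )
b & ( b - t )
b & ( b - f )
b & ( b - b )

[e [e [t [f b]]] & [t [f ( [e [e [t [f b]]] - [t [f b]]] )]]]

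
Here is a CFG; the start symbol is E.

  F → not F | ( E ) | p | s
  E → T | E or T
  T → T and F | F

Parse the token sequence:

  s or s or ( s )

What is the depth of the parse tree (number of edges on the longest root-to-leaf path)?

6

[E [E [E [T [F s]]] or [T [F s]]] or [T [F ( [E [T [F s]]] )]]]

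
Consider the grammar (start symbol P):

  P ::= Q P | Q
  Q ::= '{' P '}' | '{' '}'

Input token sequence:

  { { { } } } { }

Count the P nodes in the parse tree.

4

[P [Q { [P [Q { [P [Q { }]] }]] }] [P [Q { }]]]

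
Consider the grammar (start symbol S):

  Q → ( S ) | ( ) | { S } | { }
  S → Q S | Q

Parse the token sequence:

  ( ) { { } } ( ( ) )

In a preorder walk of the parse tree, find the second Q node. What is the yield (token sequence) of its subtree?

[S [Q ( )] [S [Q { [S [Q { }]] }] [S [Q ( [S [Q ( )]] )]]]]

{ { } }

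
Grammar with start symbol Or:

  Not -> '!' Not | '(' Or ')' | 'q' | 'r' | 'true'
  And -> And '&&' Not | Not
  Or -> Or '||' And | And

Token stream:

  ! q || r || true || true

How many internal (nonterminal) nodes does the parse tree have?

[Or [Or [Or [Or [And [Not ! [Not q]]]] || [And [Not r]]] || [And [Not true]]] || [And [Not true]]]

13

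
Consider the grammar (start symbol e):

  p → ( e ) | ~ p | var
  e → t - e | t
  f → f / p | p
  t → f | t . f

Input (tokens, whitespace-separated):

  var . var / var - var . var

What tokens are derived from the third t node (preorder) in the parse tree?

[e [t [t [f [p var]]] . [f [f [p var]] / [p var]]] - [e [t [t [f [p var]]] . [f [p var]]]]]

var . var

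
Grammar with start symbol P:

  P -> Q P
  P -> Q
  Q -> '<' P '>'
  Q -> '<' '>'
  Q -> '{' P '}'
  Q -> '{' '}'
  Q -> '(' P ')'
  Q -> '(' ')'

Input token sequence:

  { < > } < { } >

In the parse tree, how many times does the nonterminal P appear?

[P [Q { [P [Q < >]] }] [P [Q < [P [Q { }]] >]]]

4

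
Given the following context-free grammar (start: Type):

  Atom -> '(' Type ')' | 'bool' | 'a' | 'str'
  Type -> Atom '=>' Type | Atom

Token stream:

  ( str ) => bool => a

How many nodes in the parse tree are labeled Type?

[Type [Atom ( [Type [Atom str]] )] => [Type [Atom bool] => [Type [Atom a]]]]

4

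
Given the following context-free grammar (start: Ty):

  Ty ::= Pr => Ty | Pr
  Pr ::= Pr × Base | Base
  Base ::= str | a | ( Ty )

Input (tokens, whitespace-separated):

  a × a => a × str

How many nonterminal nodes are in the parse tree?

10

[Ty [Pr [Pr [Base a]] × [Base a]] => [Ty [Pr [Pr [Base a]] × [Base str]]]]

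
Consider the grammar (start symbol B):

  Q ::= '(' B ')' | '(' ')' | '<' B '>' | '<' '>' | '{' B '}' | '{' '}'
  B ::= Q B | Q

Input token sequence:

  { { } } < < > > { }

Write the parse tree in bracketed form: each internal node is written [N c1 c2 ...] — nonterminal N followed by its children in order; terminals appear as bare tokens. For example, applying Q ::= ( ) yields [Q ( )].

B
Q B
{ B } B
{ Q } B
{ { } } B
{ { } } Q B
{ { } } < B > B
{ { } } < Q > B
{ { } } < < > > B
{ { } } < < > > Q
{ { } } < < > > { }

[B [Q { [B [Q { }]] }] [B [Q < [B [Q < >]] >] [B [Q { }]]]]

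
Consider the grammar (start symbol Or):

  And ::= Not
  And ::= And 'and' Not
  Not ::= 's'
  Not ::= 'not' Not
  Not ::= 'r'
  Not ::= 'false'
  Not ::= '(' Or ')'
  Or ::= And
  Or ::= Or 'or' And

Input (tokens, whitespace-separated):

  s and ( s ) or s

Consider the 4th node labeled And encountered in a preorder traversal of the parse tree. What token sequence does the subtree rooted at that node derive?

[Or [Or [And [And [Not s]] and [Not ( [Or [And [Not s]]] )]]] or [And [Not s]]]

s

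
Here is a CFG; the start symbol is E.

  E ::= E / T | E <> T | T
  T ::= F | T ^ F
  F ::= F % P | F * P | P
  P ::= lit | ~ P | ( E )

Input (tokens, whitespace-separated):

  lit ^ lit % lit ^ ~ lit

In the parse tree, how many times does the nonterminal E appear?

[E [T [T [T [F [P lit]]] ^ [F [F [P lit]] % [P lit]]] ^ [F [P ~ [P lit]]]]]

1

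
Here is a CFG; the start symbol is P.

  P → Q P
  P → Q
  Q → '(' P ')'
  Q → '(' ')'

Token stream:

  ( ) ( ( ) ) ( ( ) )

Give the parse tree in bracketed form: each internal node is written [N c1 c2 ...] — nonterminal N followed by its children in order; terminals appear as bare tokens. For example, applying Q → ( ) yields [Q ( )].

[P [Q ( )] [P [Q ( [P [Q ( )]] )] [P [Q ( [P [Q ( )]] )]]]]

P
Q P
( ) P
( ) Q P
( ) ( P ) P
( ) ( Q ) P
( ) ( ( ) ) P
( ) ( ( ) ) Q
( ) ( ( ) ) ( P )
( ) ( ( ) ) ( Q )
( ) ( ( ) ) ( ( ) )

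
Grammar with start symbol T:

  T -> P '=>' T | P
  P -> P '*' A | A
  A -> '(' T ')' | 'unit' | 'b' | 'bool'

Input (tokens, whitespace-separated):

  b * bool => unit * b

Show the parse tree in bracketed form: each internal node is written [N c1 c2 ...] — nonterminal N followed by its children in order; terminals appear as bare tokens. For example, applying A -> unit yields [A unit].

T
P => T
P * A => T
A * A => T
b * A => T
b * bool => T
b * bool => P
b * bool => P * A
b * bool => A * A
b * bool => unit * A
b * bool => unit * b

[T [P [P [A b]] * [A bool]] => [T [P [P [A unit]] * [A b]]]]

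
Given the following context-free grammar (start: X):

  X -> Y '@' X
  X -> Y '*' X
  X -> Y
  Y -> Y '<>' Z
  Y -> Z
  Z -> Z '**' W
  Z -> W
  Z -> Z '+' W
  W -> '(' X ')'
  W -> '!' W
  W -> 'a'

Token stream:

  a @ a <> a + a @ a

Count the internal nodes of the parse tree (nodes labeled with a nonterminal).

[X [Y [Z [W a]]] @ [X [Y [Y [Z [W a]]] <> [Z [Z [W a]] + [W a]]] @ [X [Y [Z [W a]]]]]]

17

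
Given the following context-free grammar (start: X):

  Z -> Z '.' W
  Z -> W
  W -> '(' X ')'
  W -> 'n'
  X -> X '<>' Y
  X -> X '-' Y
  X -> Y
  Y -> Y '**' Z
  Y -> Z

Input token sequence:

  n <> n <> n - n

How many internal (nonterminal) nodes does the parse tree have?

16

[X [X [X [X [Y [Z [W n]]]] <> [Y [Z [W n]]]] <> [Y [Z [W n]]]] - [Y [Z [W n]]]]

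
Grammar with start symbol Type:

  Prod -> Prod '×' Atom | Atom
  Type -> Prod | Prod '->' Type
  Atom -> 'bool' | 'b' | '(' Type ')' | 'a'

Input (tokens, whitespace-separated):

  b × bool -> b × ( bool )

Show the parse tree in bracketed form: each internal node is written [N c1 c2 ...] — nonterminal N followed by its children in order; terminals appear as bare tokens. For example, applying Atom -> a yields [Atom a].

[Type [Prod [Prod [Atom b]] × [Atom bool]] -> [Type [Prod [Prod [Atom b]] × [Atom ( [Type [Prod [Atom bool]]] )]]]]

Type
Prod -> Type
Prod × Atom -> Type
Atom × Atom -> Type
b × Atom -> Type
b × bool -> Type
b × bool -> Prod
b × bool -> Prod × Atom
b × bool -> Atom × Atom
b × bool -> b × Atom
b × bool -> b × ( Type )
b × bool -> b × ( Prod )
b × bool -> b × ( Atom )
b × bool -> b × ( bool )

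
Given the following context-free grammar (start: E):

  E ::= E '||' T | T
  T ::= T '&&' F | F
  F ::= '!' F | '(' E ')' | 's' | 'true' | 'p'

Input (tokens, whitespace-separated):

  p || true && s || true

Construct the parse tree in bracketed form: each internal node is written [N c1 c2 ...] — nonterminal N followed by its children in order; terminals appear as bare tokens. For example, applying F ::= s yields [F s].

[E [E [E [T [F p]]] || [T [T [F true]] && [F s]]] || [T [F true]]]

E
E || T
E || T || T
T || T || T
F || T || T
p || T || T
p || T && F || T
p || F && F || T
p || true && F || T
p || true && s || T
p || true && s || F
p || true && s || true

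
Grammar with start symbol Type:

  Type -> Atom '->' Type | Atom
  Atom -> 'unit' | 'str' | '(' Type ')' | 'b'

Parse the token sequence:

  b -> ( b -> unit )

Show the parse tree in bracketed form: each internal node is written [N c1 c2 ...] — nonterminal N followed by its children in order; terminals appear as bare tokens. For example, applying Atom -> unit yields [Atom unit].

[Type [Atom b] -> [Type [Atom ( [Type [Atom b] -> [Type [Atom unit]]] )]]]

Type
Atom -> Type
b -> Type
b -> Atom
b -> ( Type )
b -> ( Atom -> Type )
b -> ( b -> Type )
b -> ( b -> Atom )
b -> ( b -> unit )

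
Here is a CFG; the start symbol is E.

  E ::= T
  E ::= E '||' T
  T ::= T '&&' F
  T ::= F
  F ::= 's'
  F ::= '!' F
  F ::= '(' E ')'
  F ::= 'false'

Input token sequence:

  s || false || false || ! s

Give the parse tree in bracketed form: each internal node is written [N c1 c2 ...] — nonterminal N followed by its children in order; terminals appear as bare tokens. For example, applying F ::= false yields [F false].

E
E || T
E || T || T
E || T || T || T
T || T || T || T
F || T || T || T
s || T || T || T
s || F || T || T
s || false || T || T
s || false || F || T
s || false || false || T
s || false || false || F
s || false || false || ! F
s || false || false || ! s

[E [E [E [E [T [F s]]] || [T [F false]]] || [T [F false]]] || [T [F ! [F s]]]]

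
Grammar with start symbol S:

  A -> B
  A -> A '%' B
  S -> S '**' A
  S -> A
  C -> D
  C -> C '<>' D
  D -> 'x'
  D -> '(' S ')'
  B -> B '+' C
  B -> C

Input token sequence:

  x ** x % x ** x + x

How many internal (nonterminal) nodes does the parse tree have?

[S [S [S [A [B [C [D x]]]]] ** [A [A [B [C [D x]]]] % [B [C [D x]]]]] ** [A [B [B [C [D x]]] + [C [D x]]]]]

22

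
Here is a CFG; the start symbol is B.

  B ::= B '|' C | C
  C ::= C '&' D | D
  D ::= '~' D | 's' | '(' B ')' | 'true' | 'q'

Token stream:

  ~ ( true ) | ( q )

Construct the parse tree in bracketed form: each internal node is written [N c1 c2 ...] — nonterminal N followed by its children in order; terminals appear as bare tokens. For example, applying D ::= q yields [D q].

[B [B [C [D ~ [D ( [B [C [D true]]] )]]]] | [C [D ( [B [C [D q]]] )]]]

B
B | C
C | C
D | C
~ D | C
~ ( B ) | C
~ ( C ) | C
~ ( D ) | C
~ ( true ) | C
~ ( true ) | D
~ ( true ) | ( B )
~ ( true ) | ( C )
~ ( true ) | ( D )
~ ( true ) | ( q )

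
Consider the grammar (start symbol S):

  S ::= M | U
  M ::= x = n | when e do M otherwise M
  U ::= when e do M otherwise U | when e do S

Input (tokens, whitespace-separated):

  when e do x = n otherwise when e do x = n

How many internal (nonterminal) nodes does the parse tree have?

[S [U when e do [M x = n] otherwise [U when e do [S [M x = n]]]]]

6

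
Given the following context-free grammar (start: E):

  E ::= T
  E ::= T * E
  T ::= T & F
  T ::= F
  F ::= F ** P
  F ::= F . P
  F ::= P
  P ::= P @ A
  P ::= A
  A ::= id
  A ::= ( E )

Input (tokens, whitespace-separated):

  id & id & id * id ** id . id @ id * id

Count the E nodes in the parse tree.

3

[E [T [T [T [F [P [A id]]]] & [F [P [A id]]]] & [F [P [A id]]]] * [E [T [F [F [F [P [A id]]] ** [P [A id]]] . [P [P [A id]] @ [A id]]]] * [E [T [F [P [A id]]]]]]]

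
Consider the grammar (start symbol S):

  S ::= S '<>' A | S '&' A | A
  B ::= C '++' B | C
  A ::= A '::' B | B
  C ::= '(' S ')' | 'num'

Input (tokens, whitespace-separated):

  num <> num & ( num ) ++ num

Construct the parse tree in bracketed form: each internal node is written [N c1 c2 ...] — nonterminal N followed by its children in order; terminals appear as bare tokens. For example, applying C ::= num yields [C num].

S
S & A
S <> A & A
A <> A & A
B <> A & A
C <> A & A
num <> A & A
num <> B & A
num <> C & A
num <> num & A
num <> num & B
num <> num & C ++ B
num <> num & ( S ) ++ B
num <> num & ( A ) ++ B
num <> num & ( B ) ++ B
num <> num & ( C ) ++ B
num <> num & ( num ) ++ B
num <> num & ( num ) ++ C
num <> num & ( num ) ++ num

[S [S [S [A [B [C num]]]] <> [A [B [C num]]]] & [A [B [C ( [S [A [B [C num]]]] )] ++ [B [C num]]]]]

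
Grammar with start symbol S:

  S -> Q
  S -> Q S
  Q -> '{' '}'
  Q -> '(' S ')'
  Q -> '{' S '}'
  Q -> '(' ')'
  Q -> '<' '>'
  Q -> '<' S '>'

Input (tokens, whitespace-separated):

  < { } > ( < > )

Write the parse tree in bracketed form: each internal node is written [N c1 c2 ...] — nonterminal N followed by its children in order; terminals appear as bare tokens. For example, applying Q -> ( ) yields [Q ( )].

S
Q S
< S > S
< Q > S
< { } > S
< { } > Q
< { } > ( S )
< { } > ( Q )
< { } > ( < > )

[S [Q < [S [Q { }]] >] [S [Q ( [S [Q < >]] )]]]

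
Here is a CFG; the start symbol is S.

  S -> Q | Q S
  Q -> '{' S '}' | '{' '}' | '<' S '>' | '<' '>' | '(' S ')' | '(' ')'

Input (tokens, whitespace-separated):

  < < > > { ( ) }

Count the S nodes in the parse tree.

[S [Q < [S [Q < >]] >] [S [Q { [S [Q ( )]] }]]]

4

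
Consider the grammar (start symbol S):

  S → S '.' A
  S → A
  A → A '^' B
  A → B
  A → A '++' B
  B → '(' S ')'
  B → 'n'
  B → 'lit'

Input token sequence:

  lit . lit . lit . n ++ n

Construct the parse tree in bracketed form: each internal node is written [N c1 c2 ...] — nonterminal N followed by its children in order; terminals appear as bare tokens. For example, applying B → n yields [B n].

[S [S [S [S [A [B lit]]] . [A [B lit]]] . [A [B lit]]] . [A [A [B n]] ++ [B n]]]

S
S . A
S . A . A
S . A . A . A
A . A . A . A
B . A . A . A
lit . A . A . A
lit . B . A . A
lit . lit . A . A
lit . lit . B . A
lit . lit . lit . A
lit . lit . lit . A ++ B
lit . lit . lit . B ++ B
lit . lit . lit . n ++ B
lit . lit . lit . n ++ n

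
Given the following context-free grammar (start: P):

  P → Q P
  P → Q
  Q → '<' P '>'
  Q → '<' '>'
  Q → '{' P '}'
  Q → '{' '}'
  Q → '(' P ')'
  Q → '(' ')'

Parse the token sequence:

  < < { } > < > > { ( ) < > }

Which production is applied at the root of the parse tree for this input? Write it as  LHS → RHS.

P → Q P

[P [Q < [P [Q < [P [Q { }]] >] [P [Q < >]]] >] [P [Q { [P [Q ( )] [P [Q < >]]] }]]]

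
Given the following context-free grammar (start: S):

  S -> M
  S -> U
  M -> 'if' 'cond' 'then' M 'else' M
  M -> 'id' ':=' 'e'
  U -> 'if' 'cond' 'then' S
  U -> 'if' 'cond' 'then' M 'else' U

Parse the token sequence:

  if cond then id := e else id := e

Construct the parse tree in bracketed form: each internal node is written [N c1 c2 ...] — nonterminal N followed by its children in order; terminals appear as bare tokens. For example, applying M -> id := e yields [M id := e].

[S [M if cond then [M id := e] else [M id := e]]]

S
M
if cond then M else M
if cond then id := e else M
if cond then id := e else id := e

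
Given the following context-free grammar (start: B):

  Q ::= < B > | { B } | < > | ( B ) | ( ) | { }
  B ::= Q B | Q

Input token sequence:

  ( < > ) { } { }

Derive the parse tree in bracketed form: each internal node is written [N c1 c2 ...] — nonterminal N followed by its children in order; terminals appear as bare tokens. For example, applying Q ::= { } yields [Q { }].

[B [Q ( [B [Q < >]] )] [B [Q { }] [B [Q { }]]]]

B
Q B
( B ) B
( Q ) B
( < > ) B
( < > ) Q B
( < > ) { } B
( < > ) { } Q
( < > ) { } { }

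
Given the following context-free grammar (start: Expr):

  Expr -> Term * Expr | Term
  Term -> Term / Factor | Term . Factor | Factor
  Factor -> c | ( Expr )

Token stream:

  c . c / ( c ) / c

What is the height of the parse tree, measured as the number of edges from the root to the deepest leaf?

7

[Expr [Term [Term [Term [Term [Factor c]] . [Factor c]] / [Factor ( [Expr [Term [Factor c]]] )]] / [Factor c]]]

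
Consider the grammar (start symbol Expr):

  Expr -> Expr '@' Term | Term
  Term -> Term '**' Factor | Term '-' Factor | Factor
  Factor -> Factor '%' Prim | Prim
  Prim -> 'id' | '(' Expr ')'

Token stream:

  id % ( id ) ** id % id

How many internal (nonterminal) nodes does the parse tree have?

15

[Expr [Term [Term [Factor [Factor [Prim id]] % [Prim ( [Expr [Term [Factor [Prim id]]]] )]]] ** [Factor [Factor [Prim id]] % [Prim id]]]]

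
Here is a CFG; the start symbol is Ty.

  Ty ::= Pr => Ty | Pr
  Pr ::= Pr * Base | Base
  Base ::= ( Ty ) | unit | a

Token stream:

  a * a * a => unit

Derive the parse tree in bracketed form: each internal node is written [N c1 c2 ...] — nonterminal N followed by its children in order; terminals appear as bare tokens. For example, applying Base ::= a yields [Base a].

[Ty [Pr [Pr [Pr [Base a]] * [Base a]] * [Base a]] => [Ty [Pr [Base unit]]]]

Ty
Pr => Ty
Pr * Base => Ty
Pr * Base * Base => Ty
Base * Base * Base => Ty
a * Base * Base => Ty
a * a * Base => Ty
a * a * a => Ty
a * a * a => Pr
a * a * a => Base
a * a * a => unit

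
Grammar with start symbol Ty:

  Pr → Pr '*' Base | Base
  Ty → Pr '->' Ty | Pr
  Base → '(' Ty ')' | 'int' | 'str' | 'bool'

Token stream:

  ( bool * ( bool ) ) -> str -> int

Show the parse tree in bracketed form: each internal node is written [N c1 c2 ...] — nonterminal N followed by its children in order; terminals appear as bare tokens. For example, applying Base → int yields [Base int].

Ty
Pr -> Ty
Base -> Ty
( Ty ) -> Ty
( Pr ) -> Ty
( Pr * Base ) -> Ty
( Base * Base ) -> Ty
( bool * Base ) -> Ty
( bool * ( Ty ) ) -> Ty
( bool * ( Pr ) ) -> Ty
( bool * ( Base ) ) -> Ty
( bool * ( bool ) ) -> Ty
( bool * ( bool ) ) -> Pr -> Ty
( bool * ( bool ) ) -> Base -> Ty
( bool * ( bool ) ) -> str -> Ty
( bool * ( bool ) ) -> str -> Pr
( bool * ( bool ) ) -> str -> Base
( bool * ( bool ) ) -> str -> int

[Ty [Pr [Base ( [Ty [Pr [Pr [Base bool]] * [Base ( [Ty [Pr [Base bool]]] )]]] )]] -> [Ty [Pr [Base str]] -> [Ty [Pr [Base int]]]]]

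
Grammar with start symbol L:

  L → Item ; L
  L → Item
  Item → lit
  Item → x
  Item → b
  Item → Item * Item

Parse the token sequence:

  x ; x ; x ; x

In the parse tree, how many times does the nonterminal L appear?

4

[L [Item x] ; [L [Item x] ; [L [Item x] ; [L [Item x]]]]]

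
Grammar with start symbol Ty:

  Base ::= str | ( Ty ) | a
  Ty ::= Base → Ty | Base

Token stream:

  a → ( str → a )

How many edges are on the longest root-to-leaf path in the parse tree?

[Ty [Base a] → [Ty [Base ( [Ty [Base str] → [Ty [Base a]]] )]]]

6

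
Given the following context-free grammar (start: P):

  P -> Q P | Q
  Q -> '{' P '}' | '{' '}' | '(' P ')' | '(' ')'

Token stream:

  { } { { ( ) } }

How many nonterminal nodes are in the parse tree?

[P [Q { }] [P [Q { [P [Q { [P [Q ( )]] }]] }]]]

8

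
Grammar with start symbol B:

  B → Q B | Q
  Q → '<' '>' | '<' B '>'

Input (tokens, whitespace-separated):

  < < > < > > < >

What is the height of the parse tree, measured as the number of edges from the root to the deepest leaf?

[B [Q < [B [Q < >] [B [Q < >]]] >] [B [Q < >]]]

5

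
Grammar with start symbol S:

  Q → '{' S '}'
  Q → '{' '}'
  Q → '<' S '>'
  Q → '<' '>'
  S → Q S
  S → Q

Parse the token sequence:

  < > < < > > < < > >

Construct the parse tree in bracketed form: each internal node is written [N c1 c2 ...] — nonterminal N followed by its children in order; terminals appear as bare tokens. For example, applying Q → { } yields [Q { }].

S
Q S
< > S
< > Q S
< > < S > S
< > < Q > S
< > < < > > S
< > < < > > Q
< > < < > > < S >
< > < < > > < Q >
< > < < > > < < > >

[S [Q < >] [S [Q < [S [Q < >]] >] [S [Q < [S [Q < >]] >]]]]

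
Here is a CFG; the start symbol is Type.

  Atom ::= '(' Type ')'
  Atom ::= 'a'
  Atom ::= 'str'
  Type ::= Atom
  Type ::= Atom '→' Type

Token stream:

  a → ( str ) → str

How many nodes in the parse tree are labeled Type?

[Type [Atom a] → [Type [Atom ( [Type [Atom str]] )] → [Type [Atom str]]]]

4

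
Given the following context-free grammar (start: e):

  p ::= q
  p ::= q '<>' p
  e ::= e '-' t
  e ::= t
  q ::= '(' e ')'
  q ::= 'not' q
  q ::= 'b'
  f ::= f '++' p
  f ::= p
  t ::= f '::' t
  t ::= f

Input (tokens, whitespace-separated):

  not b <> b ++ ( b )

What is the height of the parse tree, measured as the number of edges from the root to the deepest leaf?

10

[e [t [f [f [p [q not [q b]] <> [p [q b]]]] ++ [p [q ( [e [t [f [p [q b]]]]] )]]]]]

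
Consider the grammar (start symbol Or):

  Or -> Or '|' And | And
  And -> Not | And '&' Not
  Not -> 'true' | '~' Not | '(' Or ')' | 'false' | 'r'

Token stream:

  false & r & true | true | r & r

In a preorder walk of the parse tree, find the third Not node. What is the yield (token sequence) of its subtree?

true

[Or [Or [Or [And [And [And [Not false]] & [Not r]] & [Not true]]] | [And [Not true]]] | [And [And [Not r]] & [Not r]]]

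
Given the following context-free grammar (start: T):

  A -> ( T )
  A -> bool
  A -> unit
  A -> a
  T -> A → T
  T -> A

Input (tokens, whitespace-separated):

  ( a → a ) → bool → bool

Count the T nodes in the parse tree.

[T [A ( [T [A a] → [T [A a]]] )] → [T [A bool] → [T [A bool]]]]

5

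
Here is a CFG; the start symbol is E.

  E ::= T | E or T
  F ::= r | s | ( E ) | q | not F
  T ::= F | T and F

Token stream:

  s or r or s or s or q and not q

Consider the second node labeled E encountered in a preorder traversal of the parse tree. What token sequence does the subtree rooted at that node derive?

[E [E [E [E [E [T [F s]]] or [T [F r]]] or [T [F s]]] or [T [F s]]] or [T [T [F q]] and [F not [F q]]]]

s or r or s or s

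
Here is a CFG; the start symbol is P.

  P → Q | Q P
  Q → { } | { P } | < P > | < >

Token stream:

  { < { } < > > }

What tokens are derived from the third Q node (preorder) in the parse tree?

{ }

[P [Q { [P [Q < [P [Q { }] [P [Q < >]]] >]] }]]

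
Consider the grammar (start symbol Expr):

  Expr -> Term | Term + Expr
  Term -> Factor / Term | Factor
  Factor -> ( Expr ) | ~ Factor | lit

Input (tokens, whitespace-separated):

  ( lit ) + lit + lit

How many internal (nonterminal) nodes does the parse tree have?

[Expr [Term [Factor ( [Expr [Term [Factor lit]]] )]] + [Expr [Term [Factor lit]] + [Expr [Term [Factor lit]]]]]

12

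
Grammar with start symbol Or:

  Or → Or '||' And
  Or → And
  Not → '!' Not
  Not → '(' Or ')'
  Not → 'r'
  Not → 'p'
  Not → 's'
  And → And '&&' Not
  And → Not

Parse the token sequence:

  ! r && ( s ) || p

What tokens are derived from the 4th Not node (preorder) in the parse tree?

s

[Or [Or [And [And [Not ! [Not r]]] && [Not ( [Or [And [Not s]]] )]]] || [And [Not p]]]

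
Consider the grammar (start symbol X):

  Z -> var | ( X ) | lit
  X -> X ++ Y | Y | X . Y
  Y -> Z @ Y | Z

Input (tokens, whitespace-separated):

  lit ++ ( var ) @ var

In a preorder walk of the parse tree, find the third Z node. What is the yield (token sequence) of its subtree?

var

[X [X [Y [Z lit]]] ++ [Y [Z ( [X [Y [Z var]]] )] @ [Y [Z var]]]]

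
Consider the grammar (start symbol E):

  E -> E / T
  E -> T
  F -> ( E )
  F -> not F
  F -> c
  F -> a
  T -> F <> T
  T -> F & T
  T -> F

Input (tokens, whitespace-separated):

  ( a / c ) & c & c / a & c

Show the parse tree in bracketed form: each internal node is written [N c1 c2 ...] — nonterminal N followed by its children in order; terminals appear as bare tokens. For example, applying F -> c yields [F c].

[E [E [T [F ( [E [E [T [F a]]] / [T [F c]]] )] & [T [F c] & [T [F c]]]]] / [T [F a] & [T [F c]]]]

E
E / T
T / T
F & T / T
( E ) & T / T
( E / T ) & T / T
( T / T ) & T / T
( F / T ) & T / T
( a / T ) & T / T
( a / F ) & T / T
( a / c ) & T / T
( a / c ) & F & T / T
( a / c ) & c & T / T
( a / c ) & c & F / T
( a / c ) & c & c / T
( a / c ) & c & c / F & T
( a / c ) & c & c / a & T
( a / c ) & c & c / a & F
( a / c ) & c & c / a & c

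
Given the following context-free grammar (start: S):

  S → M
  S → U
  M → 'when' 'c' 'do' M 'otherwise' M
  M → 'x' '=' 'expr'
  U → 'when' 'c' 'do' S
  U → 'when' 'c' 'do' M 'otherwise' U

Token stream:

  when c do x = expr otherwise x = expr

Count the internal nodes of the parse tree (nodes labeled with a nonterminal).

[S [M when c do [M x = expr] otherwise [M x = expr]]]

4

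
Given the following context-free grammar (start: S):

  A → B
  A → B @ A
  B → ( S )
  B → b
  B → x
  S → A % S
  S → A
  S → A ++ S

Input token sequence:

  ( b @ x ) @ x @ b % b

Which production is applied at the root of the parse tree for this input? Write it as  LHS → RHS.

[S [A [B ( [S [A [B b] @ [A [B x]]]] )] @ [A [B x] @ [A [B b]]]] % [S [A [B b]]]]

S → A % S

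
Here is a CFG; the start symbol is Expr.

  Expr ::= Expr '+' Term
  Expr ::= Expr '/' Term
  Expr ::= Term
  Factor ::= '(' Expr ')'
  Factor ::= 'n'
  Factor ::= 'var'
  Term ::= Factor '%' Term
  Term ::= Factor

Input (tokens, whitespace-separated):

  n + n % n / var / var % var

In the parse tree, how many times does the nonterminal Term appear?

6

[Expr [Expr [Expr [Expr [Term [Factor n]]] + [Term [Factor n] % [Term [Factor n]]]] / [Term [Factor var]]] / [Term [Factor var] % [Term [Factor var]]]]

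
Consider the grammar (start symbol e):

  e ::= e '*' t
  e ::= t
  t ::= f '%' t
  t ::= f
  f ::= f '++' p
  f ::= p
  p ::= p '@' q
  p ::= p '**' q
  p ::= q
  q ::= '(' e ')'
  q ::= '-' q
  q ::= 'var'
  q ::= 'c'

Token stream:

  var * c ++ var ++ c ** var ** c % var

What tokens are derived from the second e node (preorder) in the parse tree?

[e [e [t [f [p [q var]]]]] * [t [f [f [f [p [q c]]] ++ [p [q var]]] ++ [p [p [p [q c]] ** [q var]] ** [q c]]] % [t [f [p [q var]]]]]]

var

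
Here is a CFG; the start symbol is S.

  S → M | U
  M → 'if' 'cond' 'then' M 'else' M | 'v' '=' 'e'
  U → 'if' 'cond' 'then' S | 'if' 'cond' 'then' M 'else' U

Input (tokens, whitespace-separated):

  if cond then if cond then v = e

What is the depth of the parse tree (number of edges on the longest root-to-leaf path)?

[S [U if cond then [S [U if cond then [S [M v = e]]]]]]

6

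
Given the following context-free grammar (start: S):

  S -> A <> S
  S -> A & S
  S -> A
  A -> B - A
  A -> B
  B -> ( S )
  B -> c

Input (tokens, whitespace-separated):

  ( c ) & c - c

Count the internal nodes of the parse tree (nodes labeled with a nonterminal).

[S [A [B ( [S [A [B c]]] )]] & [S [A [B c] - [A [B c]]]]]

11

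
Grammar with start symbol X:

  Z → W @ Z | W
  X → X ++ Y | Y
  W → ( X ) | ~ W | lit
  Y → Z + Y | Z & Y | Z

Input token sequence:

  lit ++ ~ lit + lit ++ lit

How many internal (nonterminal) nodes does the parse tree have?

16

[X [X [X [Y [Z [W lit]]]] ++ [Y [Z [W ~ [W lit]]] + [Y [Z [W lit]]]]] ++ [Y [Z [W lit]]]]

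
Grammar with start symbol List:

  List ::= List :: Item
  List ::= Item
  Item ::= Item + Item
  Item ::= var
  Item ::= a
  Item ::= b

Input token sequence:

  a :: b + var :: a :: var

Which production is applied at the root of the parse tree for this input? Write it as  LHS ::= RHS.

List ::= List :: Item

[List [List [List [List [Item a]] :: [Item [Item b] + [Item var]]] :: [Item a]] :: [Item var]]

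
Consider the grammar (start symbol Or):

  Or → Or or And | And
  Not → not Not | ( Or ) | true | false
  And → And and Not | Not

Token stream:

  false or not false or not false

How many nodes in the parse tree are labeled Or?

[Or [Or [Or [And [Not false]]] or [And [Not not [Not false]]]] or [And [Not not [Not false]]]]

3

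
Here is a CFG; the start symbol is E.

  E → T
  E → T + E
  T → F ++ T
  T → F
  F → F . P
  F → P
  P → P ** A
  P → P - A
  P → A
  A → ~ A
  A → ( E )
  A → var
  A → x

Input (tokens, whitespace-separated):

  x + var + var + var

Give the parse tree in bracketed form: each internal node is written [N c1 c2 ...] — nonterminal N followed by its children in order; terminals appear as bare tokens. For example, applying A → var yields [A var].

E
T + E
F + E
P + E
A + E
x + E
x + T + E
x + F + E
x + P + E
x + A + E
x + var + E
x + var + T + E
x + var + F + E
x + var + P + E
x + var + A + E
x + var + var + E
x + var + var + T
x + var + var + F
x + var + var + P
x + var + var + A
x + var + var + var

[E [T [F [P [A x]]]] + [E [T [F [P [A var]]]] + [E [T [F [P [A var]]]] + [E [T [F [P [A var]]]]]]]]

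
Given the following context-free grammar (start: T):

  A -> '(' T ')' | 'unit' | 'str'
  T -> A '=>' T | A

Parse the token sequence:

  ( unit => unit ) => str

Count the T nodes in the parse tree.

[T [A ( [T [A unit] => [T [A unit]]] )] => [T [A str]]]

4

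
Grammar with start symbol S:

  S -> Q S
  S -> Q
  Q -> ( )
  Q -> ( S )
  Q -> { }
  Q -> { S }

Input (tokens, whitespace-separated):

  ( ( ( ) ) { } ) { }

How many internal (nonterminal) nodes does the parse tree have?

[S [Q ( [S [Q ( [S [Q ( )]] )] [S [Q { }]]] )] [S [Q { }]]]

10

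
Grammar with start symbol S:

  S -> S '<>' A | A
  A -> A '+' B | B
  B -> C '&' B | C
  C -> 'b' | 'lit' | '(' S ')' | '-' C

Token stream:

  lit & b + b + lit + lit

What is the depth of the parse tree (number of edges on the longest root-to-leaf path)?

8

[S [A [A [A [A [B [C lit] & [B [C b]]]] + [B [C b]]] + [B [C lit]]] + [B [C lit]]]]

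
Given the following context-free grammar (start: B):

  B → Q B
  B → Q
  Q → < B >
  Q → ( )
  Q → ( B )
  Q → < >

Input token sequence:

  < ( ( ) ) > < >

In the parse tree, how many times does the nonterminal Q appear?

4

[B [Q < [B [Q ( [B [Q ( )]] )]] >] [B [Q < >]]]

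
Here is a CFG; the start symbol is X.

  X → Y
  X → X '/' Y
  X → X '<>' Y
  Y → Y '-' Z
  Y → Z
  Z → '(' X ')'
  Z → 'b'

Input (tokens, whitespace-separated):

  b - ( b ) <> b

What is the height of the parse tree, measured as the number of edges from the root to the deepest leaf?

[X [X [Y [Y [Z b]] - [Z ( [X [Y [Z b]]] )]]] <> [Y [Z b]]]

7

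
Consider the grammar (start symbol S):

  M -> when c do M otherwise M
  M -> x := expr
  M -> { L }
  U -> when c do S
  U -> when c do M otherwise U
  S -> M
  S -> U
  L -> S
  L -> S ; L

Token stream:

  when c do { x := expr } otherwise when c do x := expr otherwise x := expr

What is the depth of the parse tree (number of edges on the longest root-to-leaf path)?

[S [M when c do [M { [L [S [M x := expr]]] }] otherwise [M when c do [M x := expr] otherwise [M x := expr]]]]

6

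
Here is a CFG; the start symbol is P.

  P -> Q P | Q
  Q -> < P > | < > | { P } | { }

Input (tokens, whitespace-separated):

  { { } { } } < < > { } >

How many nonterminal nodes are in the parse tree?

12

[P [Q { [P [Q { }] [P [Q { }]]] }] [P [Q < [P [Q < >] [P [Q { }]]] >]]]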